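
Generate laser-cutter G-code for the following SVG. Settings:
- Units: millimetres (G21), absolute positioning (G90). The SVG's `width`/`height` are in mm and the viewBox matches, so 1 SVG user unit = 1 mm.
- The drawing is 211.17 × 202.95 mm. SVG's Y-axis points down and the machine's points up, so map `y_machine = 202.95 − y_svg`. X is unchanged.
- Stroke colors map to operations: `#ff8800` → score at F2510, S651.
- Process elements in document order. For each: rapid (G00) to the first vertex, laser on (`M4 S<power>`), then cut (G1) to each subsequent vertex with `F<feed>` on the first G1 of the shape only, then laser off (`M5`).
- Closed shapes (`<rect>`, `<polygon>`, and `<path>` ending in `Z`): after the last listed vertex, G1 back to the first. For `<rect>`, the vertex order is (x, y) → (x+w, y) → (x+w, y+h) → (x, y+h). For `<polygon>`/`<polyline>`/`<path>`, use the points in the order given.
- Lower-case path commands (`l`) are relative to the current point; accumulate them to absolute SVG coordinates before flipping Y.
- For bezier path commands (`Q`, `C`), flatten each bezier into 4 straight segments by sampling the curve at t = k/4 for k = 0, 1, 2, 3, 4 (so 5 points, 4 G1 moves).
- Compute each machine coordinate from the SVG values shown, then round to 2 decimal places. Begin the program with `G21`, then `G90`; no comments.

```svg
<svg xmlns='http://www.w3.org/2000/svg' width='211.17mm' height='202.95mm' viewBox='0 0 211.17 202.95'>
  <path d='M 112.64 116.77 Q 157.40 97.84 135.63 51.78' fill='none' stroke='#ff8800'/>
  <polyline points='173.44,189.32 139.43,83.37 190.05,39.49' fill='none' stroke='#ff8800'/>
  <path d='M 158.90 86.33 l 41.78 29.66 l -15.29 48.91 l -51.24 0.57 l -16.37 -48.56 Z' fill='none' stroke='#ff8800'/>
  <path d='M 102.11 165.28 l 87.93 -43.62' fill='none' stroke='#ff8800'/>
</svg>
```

G21
G90
G00 X112.64 Y86.18
M4 S651
G1 X130.86 Y97.34 F2510
G1 X140.77 Y111.89
G1 X142.36 Y129.84
G1 X135.63 Y151.17
M5
G00 X173.44 Y13.63
M4 S651
G1 X139.43 Y119.58 F2510
G1 X190.05 Y163.46
M5
G00 X158.90 Y116.62
M4 S651
G1 X200.68 Y86.96 F2510
G1 X185.39 Y38.05
G1 X134.15 Y37.48
G1 X117.78 Y86.04
G1 X158.90 Y116.62
M5
G00 X102.11 Y37.67
M4 S651
G1 X190.04 Y81.29 F2510
M5

viewBox `0 0 211.17 202.95` with mm width/height → 1 unit = 1 mm. Flip: y_m = 202.95 − y_svg.

**Shape 1** — `<path>` quadratic bezier, stroke `#ff8800` → score (S651, F2510). Control points (SVG): P0=(112.64,116.77), P1=(157.40,97.84), P2=(135.63,51.78); sampled at t=k/4. Machine vertices: (112.64,86.18) → (130.86,97.34) → (140.77,111.89) → (142.36,129.84) → (135.63,151.17). Open path.

**Shape 2** — `<polyline>` open polyline, stroke `#ff8800` → score (S651, F2510). Machine vertices: (173.44,13.63) → (139.43,119.58) → (190.05,163.46). Open path.

**Shape 3** — `<path>` regular polygon, stroke `#ff8800` → score (S651, F2510). Machine vertices: (158.90,116.62) → (200.68,86.96) → (185.39,38.05) → (134.15,37.48) → (117.78,86.04) → (158.90,116.62). Closed: final G1 returns to the first vertex.

**Shape 4** — `<path>` line segment, stroke `#ff8800` → score (S651, F2510). Machine vertices: (102.11,37.67) → (190.04,81.29). Open path.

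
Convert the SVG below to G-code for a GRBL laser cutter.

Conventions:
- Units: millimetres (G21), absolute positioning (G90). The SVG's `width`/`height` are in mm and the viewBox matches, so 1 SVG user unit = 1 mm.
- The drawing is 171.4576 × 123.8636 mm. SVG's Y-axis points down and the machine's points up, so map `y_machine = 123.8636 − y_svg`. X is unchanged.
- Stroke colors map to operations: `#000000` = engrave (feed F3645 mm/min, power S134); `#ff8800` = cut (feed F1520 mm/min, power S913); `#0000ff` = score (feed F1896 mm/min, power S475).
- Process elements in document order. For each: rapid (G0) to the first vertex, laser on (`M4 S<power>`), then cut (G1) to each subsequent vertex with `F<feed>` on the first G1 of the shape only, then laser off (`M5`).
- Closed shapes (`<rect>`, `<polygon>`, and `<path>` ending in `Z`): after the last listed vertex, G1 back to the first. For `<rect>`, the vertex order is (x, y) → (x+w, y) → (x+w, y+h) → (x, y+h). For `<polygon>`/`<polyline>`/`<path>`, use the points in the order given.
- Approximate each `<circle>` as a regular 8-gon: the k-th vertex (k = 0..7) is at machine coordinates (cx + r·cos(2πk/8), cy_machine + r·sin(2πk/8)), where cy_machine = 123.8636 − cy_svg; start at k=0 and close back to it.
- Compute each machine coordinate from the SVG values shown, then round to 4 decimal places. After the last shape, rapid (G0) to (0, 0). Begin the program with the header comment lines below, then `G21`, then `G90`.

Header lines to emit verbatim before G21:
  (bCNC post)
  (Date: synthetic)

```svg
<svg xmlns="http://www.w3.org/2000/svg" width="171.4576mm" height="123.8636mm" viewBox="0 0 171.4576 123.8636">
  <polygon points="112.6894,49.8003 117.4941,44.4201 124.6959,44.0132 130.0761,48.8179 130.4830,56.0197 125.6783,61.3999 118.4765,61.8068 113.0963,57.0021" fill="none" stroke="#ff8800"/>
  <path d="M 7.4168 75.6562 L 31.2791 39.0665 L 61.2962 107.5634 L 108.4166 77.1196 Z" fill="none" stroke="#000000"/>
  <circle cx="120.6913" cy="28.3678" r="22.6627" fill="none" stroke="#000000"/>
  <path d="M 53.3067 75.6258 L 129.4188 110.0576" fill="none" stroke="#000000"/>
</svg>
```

(bCNC post)
(Date: synthetic)
G21
G90
G0 X112.6894 Y74.0633
M4 S913
G1 X117.4941 Y79.4435 F1520
G1 X124.6959 Y79.8504
G1 X130.0761 Y75.0457
G1 X130.4830 Y67.8439
G1 X125.6783 Y62.4637
G1 X118.4765 Y62.0568
G1 X113.0963 Y66.8615
G1 X112.6894 Y74.0633
M5
G0 X7.4168 Y48.2074
M4 S134
G1 X31.2791 Y84.7971 F3645
G1 X61.2962 Y16.3002
G1 X108.4166 Y46.7440
G1 X7.4168 Y48.2074
M5
G0 X143.3540 Y95.4958
M4 S134
G1 X136.7162 Y111.5207 F3645
G1 X120.6913 Y118.1585
G1 X104.6664 Y111.5207
G1 X98.0286 Y95.4958
G1 X104.6664 Y79.4709
G1 X120.6913 Y72.8331
G1 X136.7162 Y79.4709
G1 X143.3540 Y95.4958
M5
G0 X53.3067 Y48.2378
M4 S134
G1 X129.4188 Y13.8060 F3645
M5
G0 X0.0000 Y0.0000

1 u = 1 mm; y_m = 123.8636 − y.

[1] `<polygon>` regular polygon, #ff8800→cut S913 F1520: (112.6894,74.0633) → (117.4941,79.4435) → (124.6959,79.8504) → (130.0761,75.0457) → (130.4830,67.8439) → (125.6783,62.4637) → (118.4765,62.0568) → (113.0963,66.8615) → (112.6894,74.0633) (closed)

[2] `<path>` closed polygon, #000000→engrave S134 F3645: (7.4168,48.2074) → (31.2791,84.7971) → (61.2962,16.3002) → (108.4166,46.7440) → (7.4168,48.2074) (closed)

[3] `<circle>` circle, #000000→engrave S134 F3645: (143.3540,95.4958) → (136.7162,111.5207) → (120.6913,118.1585) → (104.6664,111.5207) → (98.0286,95.4958) → (104.6664,79.4709) → (120.6913,72.8331) → (136.7162,79.4709) → (143.3540,95.4958) (closed)

[4] `<path>` line segment, #000000→engrave S134 F3645: (53.3067,48.2378) → (129.4188,13.8060)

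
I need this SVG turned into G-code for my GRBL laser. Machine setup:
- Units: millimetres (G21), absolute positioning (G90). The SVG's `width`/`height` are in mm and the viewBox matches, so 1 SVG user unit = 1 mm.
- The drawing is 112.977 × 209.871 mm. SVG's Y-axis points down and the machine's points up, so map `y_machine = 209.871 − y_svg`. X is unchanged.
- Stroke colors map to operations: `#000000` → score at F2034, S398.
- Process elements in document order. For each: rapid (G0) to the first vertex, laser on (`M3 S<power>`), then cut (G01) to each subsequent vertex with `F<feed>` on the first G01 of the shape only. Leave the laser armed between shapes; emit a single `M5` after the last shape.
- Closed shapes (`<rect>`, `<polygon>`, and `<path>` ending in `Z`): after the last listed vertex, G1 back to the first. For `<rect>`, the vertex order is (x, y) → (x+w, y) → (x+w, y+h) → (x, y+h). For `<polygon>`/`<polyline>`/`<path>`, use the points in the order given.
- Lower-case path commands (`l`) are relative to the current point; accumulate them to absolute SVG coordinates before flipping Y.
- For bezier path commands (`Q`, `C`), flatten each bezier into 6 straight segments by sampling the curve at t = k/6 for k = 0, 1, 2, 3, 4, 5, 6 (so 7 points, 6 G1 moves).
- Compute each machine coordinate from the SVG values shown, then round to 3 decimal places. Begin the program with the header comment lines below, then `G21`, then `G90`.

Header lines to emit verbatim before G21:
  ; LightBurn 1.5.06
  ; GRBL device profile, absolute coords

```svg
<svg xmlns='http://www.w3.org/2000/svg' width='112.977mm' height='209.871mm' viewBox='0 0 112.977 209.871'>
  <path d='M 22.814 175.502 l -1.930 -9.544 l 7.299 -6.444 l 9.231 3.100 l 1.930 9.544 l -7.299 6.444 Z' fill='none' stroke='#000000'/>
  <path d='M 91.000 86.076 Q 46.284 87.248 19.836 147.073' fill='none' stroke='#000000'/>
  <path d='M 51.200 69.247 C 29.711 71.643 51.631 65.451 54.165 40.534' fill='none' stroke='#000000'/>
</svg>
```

; LightBurn 1.5.06
; GRBL device profile, absolute coords
G21
G90
G0 X22.814 Y34.369
M3 S398
G01 X20.884 Y43.913 F2034
G01 X28.183 Y50.357
G01 X37.414 Y47.257
G01 X39.344 Y37.713
G01 X32.045 Y31.269
G01 X22.814 Y34.369
G0 X91.000 Y123.795
M3 S398
G01 X76.602 Y121.775 F2034
G01 X63.219 Y116.497
G01 X50.851 Y107.960
G01 X39.498 Y96.164
G01 X29.159 Y81.110
G01 X19.836 Y62.798
G0 X51.200 Y140.624
M3 S398
G01 X43.782 Y140.189 F2034
G01 X41.855 Y141.466
G01 X43.674 Y144.738
G01 X47.495 Y150.286
G01 X51.573 Y158.392
G01 X54.165 Y169.337
M5

Since the viewBox matches the mm dimensions, user units are millimetres directly. The only transform is the Y-flip y_m = 209.871 − y_svg.

Shape 1 is a regular polygon drawn with `<path>`. Its stroke #000000 means score at S398, F2034. After flipping Y the toolpath is (22.814,34.369) → (20.884,43.913) → (28.183,50.357) → (37.414,47.257) → (39.344,37.713) → (32.045,31.269) → (22.814,34.369), returning to the start.

Shape 2 is a quadratic bezier drawn with `<path>`. Its stroke #000000 means score at S398, F2034. After flipping Y the toolpath is (91.000,123.795) → (76.602,121.775) → (63.219,116.497) → (50.851,107.960) → (39.498,96.164) → (29.159,81.110) → (19.836,62.798).

Shape 3 is a cubic bezier drawn with `<path>`. Its stroke #000000 means score at S398, F2034. After flipping Y the toolpath is (51.200,140.624) → (43.782,140.189) → (41.855,141.466) → (43.674,144.738) → (47.495,150.286) → (51.573,158.392) → (54.165,169.337).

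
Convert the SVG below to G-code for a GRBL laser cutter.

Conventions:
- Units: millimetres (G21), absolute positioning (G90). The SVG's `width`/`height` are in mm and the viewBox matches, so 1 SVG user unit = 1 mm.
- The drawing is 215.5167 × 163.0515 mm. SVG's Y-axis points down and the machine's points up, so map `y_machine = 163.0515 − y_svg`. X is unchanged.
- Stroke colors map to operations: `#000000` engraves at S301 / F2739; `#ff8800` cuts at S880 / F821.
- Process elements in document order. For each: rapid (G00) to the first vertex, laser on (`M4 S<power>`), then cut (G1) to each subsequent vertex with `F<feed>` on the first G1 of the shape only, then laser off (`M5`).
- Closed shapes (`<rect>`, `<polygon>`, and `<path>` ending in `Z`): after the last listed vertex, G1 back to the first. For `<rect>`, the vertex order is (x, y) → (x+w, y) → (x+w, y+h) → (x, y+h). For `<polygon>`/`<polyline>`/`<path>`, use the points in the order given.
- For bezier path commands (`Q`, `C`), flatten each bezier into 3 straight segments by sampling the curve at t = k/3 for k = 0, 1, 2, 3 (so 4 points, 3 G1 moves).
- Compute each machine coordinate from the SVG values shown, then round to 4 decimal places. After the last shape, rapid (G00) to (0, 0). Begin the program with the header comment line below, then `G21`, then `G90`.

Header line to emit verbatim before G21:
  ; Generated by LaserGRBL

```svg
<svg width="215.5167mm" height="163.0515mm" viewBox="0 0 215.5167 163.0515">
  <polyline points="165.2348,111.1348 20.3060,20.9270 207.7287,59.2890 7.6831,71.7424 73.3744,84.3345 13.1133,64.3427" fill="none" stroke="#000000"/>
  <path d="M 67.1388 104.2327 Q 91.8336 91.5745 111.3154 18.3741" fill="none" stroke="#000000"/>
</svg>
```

; Generated by LaserGRBL
G21
G90
G00 X165.2348 Y51.9167
M4 S301
G1 X20.3060 Y142.1245 F2739
G1 X207.7287 Y103.7625
G1 X7.6831 Y91.3091
G1 X73.3744 Y78.7170
G1 X13.1133 Y98.7088
M5
G00 X67.1388 Y58.8188
M4 S301
G1 X83.0228 Y73.9845 F2739
G1 X97.7483 Y102.6040
G1 X111.3154 Y144.6774
M5
G00 X0.0000 Y0.0000

1 u = 1 mm; y_m = 163.0515 − y.

[1] `<polyline>` open polyline, #000000→engrave S301 F2739: (165.2348,51.9167) → (20.3060,142.1245) → (207.7287,103.7625) → (7.6831,91.3091) → (73.3744,78.7170) → (13.1133,98.7088)

[2] `<path>` quadratic bezier, #000000→engrave S301 F2739: (67.1388,58.8188) → (83.0228,73.9845) → (97.7483,102.6040) → (111.3154,144.6774)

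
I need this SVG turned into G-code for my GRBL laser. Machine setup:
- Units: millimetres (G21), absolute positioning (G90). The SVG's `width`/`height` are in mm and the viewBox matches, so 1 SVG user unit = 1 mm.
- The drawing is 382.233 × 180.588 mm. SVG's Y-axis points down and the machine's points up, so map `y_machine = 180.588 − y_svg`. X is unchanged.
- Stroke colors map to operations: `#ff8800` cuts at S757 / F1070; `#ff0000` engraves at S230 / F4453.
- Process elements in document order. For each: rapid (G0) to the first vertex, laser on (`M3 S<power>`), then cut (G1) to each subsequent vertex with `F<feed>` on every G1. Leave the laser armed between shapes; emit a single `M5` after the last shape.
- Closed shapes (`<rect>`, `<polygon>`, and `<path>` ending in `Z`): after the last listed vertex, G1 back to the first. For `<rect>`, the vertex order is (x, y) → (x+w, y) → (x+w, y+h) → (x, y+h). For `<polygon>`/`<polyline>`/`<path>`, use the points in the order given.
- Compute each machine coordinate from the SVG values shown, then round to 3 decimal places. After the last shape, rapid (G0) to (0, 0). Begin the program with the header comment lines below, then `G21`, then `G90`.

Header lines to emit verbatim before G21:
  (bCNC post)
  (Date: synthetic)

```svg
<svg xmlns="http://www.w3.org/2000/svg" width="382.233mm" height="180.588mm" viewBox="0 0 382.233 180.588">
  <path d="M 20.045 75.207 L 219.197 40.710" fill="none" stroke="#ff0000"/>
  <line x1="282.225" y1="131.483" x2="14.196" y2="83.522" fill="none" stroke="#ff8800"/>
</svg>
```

(bCNC post)
(Date: synthetic)
G21
G90
G0 X20.045 Y105.381
M3 S230
G1 X219.197 Y139.878 F4453
G0 X282.225 Y49.105
M3 S757
G1 X14.196 Y97.066 F1070
M5
G0 X0.000 Y0.000

1 u = 1 mm; y_m = 180.588 − y.

[1] `<path>` line segment, #ff0000→engrave S230 F4453: (20.045,105.381) → (219.197,139.878)

[2] `<line>` line segment, #ff8800→cut S757 F1070: (282.225,49.105) → (14.196,97.066)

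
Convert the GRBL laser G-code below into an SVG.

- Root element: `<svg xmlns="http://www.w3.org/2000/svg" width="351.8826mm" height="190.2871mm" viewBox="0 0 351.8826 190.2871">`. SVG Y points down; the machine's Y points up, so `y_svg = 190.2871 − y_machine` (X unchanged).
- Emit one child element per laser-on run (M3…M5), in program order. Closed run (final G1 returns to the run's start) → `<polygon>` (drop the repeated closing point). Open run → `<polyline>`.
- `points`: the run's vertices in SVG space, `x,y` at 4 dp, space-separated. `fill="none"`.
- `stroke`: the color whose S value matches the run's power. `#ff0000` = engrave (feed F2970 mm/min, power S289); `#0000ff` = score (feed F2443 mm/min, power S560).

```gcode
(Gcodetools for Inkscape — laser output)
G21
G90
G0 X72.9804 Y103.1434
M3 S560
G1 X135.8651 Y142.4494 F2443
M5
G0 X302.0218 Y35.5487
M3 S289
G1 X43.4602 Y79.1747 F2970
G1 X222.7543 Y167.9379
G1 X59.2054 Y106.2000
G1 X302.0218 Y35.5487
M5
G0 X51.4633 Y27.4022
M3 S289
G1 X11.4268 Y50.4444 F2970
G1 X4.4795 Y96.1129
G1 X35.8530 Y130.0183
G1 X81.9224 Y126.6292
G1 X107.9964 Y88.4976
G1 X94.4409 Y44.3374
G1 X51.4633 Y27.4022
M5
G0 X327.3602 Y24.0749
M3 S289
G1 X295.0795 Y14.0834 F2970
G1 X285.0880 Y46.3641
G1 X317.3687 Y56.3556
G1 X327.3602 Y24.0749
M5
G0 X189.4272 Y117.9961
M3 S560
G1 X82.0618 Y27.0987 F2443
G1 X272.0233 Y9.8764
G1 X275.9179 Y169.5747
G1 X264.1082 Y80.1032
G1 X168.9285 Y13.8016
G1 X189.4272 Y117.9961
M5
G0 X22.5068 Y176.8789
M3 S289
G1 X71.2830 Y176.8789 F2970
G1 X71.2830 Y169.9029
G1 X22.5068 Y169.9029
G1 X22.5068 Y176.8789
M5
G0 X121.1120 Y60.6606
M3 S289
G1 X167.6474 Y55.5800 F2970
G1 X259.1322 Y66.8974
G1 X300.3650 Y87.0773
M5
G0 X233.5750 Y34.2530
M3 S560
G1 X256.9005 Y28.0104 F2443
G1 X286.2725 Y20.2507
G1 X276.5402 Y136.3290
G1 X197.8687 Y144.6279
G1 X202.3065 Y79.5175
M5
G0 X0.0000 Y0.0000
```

Each laser-on run becomes one SVG element. Flip Y back into SVG space with y_svg = 190.2871 − y_machine.

Run 1: the run's S560 means `#0000ff` (score). The run is open, so emit a `<polyline>` with points (Y-flipped): 72.9804,87.1437 135.8651,47.8377.

Run 2: S289 ⇒ engrave layer `#ff0000`. The run returns to its start, so emit a `<polygon>` with points (Y-flipped): 302.0218,154.7384 43.4602,111.1124 222.7543,22.3492 59.2054,84.0871.

Run 3: the run's S289 means `#ff0000` (engrave). The run returns to its start, so emit a `<polygon>` with points (Y-flipped): 51.4633,162.8849 11.4268,139.8427 4.4795,94.1742 35.8530,60.2688 81.9224,63.6579 107.9964,101.7895 94.4409,145.9497.

Run 4: power S289 maps to stroke `#ff0000` (engrave). The run returns to its start, so emit a `<polygon>` with points (Y-flipped): 327.3602,166.2122 295.0795,176.2037 285.0880,143.9230 317.3687,133.9315.

Run 5: the run's S560 means `#0000ff` (score). The run returns to its start, so emit a `<polygon>` with points (Y-flipped): 189.4272,72.2910 82.0618,163.1884 272.0233,180.4107 275.9179,20.7124 264.1082,110.1839 168.9285,176.4855.

Run 6: S289 ⇒ engrave layer `#ff0000`. The run returns to its start, so emit a `<polygon>` with points (Y-flipped): 22.5068,13.4082 71.2830,13.4082 71.2830,20.3842 22.5068,20.3842.

Run 7: power S289 maps to stroke `#ff0000` (engrave). The run is open, so emit a `<polyline>` with points (Y-flipped): 121.1120,129.6265 167.6474,134.7071 259.1322,123.3897 300.3650,103.2098.

Run 8: power S560 maps to stroke `#0000ff` (score). The run is open, so emit a `<polyline>` with points (Y-flipped): 233.5750,156.0341 256.9005,162.2767 286.2725,170.0364 276.5402,53.9581 197.8687,45.6592 202.3065,110.7696.

<svg xmlns="http://www.w3.org/2000/svg" width="351.8826mm" height="190.2871mm" viewBox="0 0 351.8826 190.2871">
  <polyline points="72.9804,87.1437 135.8651,47.8377" fill="none" stroke="#0000ff"/>
  <polygon points="302.0218,154.7384 43.4602,111.1124 222.7543,22.3492 59.2054,84.0871" fill="none" stroke="#ff0000"/>
  <polygon points="51.4633,162.8849 11.4268,139.8427 4.4795,94.1742 35.8530,60.2688 81.9224,63.6579 107.9964,101.7895 94.4409,145.9497" fill="none" stroke="#ff0000"/>
  <polygon points="327.3602,166.2122 295.0795,176.2037 285.0880,143.9230 317.3687,133.9315" fill="none" stroke="#ff0000"/>
  <polygon points="189.4272,72.2910 82.0618,163.1884 272.0233,180.4107 275.9179,20.7124 264.1082,110.1839 168.9285,176.4855" fill="none" stroke="#0000ff"/>
  <polygon points="22.5068,13.4082 71.2830,13.4082 71.2830,20.3842 22.5068,20.3842" fill="none" stroke="#ff0000"/>
  <polyline points="121.1120,129.6265 167.6474,134.7071 259.1322,123.3897 300.3650,103.2098" fill="none" stroke="#ff0000"/>
  <polyline points="233.5750,156.0341 256.9005,162.2767 286.2725,170.0364 276.5402,53.9581 197.8687,45.6592 202.3065,110.7696" fill="none" stroke="#0000ff"/>
</svg>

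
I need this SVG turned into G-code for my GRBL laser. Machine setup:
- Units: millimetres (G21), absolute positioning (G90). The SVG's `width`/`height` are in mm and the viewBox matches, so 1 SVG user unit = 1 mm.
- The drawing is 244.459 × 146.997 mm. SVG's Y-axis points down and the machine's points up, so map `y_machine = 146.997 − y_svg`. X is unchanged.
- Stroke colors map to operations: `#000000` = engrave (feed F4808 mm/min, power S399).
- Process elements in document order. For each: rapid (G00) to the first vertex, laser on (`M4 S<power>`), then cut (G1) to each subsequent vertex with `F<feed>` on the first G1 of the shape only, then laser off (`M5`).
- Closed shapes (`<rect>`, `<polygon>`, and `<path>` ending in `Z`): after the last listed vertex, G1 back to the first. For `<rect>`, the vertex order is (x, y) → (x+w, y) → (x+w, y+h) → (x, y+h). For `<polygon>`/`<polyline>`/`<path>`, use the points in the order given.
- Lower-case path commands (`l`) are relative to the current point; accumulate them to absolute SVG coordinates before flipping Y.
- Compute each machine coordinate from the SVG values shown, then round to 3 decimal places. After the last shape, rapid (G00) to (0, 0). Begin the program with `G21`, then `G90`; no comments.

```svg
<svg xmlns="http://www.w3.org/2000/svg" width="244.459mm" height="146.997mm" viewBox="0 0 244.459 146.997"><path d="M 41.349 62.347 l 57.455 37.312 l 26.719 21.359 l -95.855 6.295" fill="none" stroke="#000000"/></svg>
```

G21
G90
G00 X41.349 Y84.650
M4 S399
G1 X98.804 Y47.338 F4808
G1 X125.523 Y25.979
G1 X29.668 Y19.684
M5
G00 X0.000 Y0.000

viewBox `0 0 244.459 146.997` with mm width/height → 1 unit = 1 mm. Flip: y_m = 146.997 − y_svg.

**Shape 1** — `<path>` open polyline, stroke `#000000` → engrave (S399, F4808). Machine vertices: (41.349,84.650) → (98.804,47.338) → (125.523,25.979) → (29.668,19.684). Open path.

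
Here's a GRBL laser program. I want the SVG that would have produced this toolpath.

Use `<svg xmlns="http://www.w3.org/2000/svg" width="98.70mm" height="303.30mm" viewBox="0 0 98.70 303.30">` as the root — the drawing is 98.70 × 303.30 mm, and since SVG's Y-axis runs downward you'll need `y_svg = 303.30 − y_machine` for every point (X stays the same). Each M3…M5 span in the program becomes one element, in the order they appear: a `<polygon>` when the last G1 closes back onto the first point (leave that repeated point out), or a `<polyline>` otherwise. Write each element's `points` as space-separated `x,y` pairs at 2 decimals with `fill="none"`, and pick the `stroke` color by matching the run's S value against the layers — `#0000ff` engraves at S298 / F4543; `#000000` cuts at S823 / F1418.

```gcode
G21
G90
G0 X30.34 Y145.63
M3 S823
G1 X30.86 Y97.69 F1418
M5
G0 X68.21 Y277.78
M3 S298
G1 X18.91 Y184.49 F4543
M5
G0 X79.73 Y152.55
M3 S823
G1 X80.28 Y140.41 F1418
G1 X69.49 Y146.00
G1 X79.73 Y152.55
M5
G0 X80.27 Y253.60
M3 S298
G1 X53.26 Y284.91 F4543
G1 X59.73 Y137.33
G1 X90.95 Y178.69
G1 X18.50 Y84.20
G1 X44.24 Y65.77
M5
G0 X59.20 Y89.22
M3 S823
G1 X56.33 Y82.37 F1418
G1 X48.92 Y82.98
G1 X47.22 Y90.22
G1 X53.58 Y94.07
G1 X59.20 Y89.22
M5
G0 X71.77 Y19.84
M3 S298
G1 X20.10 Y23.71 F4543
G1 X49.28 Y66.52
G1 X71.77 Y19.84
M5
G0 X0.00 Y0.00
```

<svg xmlns="http://www.w3.org/2000/svg" width="98.70mm" height="303.30mm" viewBox="0 0 98.70 303.30">
  <polyline points="30.34,157.67 30.86,205.61" fill="none" stroke="#000000"/>
  <polyline points="68.21,25.52 18.91,118.81" fill="none" stroke="#0000ff"/>
  <polygon points="79.73,150.75 80.28,162.89 69.49,157.30" fill="none" stroke="#000000"/>
  <polyline points="80.27,49.70 53.26,18.39 59.73,165.97 90.95,124.61 18.50,219.10 44.24,237.53" fill="none" stroke="#0000ff"/>
  <polygon points="59.20,214.08 56.33,220.93 48.92,220.32 47.22,213.08 53.58,209.23" fill="none" stroke="#000000"/>
  <polygon points="71.77,283.46 20.10,279.59 49.28,236.78" fill="none" stroke="#0000ff"/>
</svg>

y_svg = 303.30 − y_m.

[1] S823→`#000000` (cut); open run; points: 30.34,157.67 30.86,205.61

[2] S298→`#0000ff` (engrave); open run; points: 68.21,25.52 18.91,118.81

[3] S823→`#000000` (cut); closed run; points: 79.73,150.75 80.28,162.89 69.49,157.30

[4] S298→`#0000ff` (engrave); open run; points: 80.27,49.70 53.26,18.39 59.73,165.97 90.95,124.61 18.50,219.10 44.24,237.53

[5] S823→`#000000` (cut); closed run; points: 59.20,214.08 56.33,220.93 48.92,220.32 47.22,213.08 53.58,209.23

[6] S298→`#0000ff` (engrave); closed run; points: 71.77,283.46 20.10,279.59 49.28,236.78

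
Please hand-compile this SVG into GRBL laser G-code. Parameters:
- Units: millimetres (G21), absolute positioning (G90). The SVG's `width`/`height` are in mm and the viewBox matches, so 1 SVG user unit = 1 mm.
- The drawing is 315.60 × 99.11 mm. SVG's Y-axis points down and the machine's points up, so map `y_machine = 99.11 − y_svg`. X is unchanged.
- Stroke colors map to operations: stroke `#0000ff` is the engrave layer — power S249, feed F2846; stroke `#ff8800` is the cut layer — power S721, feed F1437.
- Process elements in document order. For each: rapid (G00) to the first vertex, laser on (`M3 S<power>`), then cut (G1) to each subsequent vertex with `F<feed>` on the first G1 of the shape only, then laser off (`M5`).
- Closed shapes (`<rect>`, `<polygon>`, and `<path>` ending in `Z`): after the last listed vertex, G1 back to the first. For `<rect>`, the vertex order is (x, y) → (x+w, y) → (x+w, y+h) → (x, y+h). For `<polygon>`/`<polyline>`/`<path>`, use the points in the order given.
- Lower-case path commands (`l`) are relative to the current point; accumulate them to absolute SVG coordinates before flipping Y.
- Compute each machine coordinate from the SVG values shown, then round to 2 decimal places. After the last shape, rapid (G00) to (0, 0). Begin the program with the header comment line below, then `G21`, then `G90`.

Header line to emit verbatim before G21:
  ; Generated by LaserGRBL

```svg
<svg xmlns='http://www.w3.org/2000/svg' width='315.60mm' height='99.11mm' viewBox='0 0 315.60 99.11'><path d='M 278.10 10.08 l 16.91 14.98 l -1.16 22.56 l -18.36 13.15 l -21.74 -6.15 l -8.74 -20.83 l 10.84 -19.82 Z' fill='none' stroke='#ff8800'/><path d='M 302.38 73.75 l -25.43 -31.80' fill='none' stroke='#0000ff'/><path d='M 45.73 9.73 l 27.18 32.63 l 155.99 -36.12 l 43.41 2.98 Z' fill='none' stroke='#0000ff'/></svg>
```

viewBox `0 0 315.60 99.11` with mm width/height → 1 unit = 1 mm. Flip: y_m = 99.11 − y_svg.

**Shape 1** — `<path>` regular polygon, stroke `#ff8800` → cut (S721, F1437). Machine vertices: (278.10,89.03) → (295.01,74.05) → (293.85,51.49) → (275.49,38.34) → (253.75,44.49) → (245.01,65.32) → (255.85,85.14) → (278.10,89.03). Closed: final G1 returns to the first vertex.

**Shape 2** — `<path>` line segment, stroke `#0000ff` → engrave (S249, F2846). Machine vertices: (302.38,25.36) → (276.95,57.16). Open path.

**Shape 3** — `<path>` closed polygon, stroke `#0000ff` → engrave (S249, F2846). Machine vertices: (45.73,89.38) → (72.91,56.75) → (228.90,92.87) → (272.31,89.89) → (45.73,89.38). Closed: final G1 returns to the first vertex.

; Generated by LaserGRBL
G21
G90
G00 X278.10 Y89.03
M3 S721
G1 X295.01 Y74.05 F1437
G1 X293.85 Y51.49
G1 X275.49 Y38.34
G1 X253.75 Y44.49
G1 X245.01 Y65.32
G1 X255.85 Y85.14
G1 X278.10 Y89.03
M5
G00 X302.38 Y25.36
M3 S249
G1 X276.95 Y57.16 F2846
M5
G00 X45.73 Y89.38
M3 S249
G1 X72.91 Y56.75 F2846
G1 X228.90 Y92.87
G1 X272.31 Y89.89
G1 X45.73 Y89.38
M5
G00 X0.00 Y0.00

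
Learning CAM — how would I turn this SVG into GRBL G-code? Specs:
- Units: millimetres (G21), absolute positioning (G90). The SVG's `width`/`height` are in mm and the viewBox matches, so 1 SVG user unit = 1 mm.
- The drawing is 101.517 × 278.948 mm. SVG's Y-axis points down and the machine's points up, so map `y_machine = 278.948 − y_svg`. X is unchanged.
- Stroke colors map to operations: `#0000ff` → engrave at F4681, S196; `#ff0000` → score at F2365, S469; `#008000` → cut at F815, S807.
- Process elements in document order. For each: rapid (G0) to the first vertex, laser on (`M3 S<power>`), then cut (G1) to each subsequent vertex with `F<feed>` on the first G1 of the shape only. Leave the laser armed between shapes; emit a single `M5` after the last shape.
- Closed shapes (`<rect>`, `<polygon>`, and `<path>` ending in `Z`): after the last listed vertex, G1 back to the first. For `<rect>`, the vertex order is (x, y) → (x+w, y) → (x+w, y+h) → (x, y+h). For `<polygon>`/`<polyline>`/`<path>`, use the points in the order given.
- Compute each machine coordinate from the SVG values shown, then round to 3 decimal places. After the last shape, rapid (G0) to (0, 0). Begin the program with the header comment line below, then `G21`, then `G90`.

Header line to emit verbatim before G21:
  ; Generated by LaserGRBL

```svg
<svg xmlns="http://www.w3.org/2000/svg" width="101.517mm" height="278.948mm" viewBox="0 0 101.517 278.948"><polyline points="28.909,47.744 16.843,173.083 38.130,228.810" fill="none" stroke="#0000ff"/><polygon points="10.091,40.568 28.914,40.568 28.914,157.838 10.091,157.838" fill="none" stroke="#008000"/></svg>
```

1 u = 1 mm; y_m = 278.948 − y.

[1] `<polyline>` open polyline, #0000ff→engrave S196 F4681: (28.909,231.204) → (16.843,105.865) → (38.130,50.138)

[2] `<polygon>` rectangle, #008000→cut S807 F815: (10.091,238.380) → (28.914,238.380) → (28.914,121.110) → (10.091,121.110) → (10.091,238.380) (closed)

; Generated by LaserGRBL
G21
G90
G0 X28.909 Y231.204
M3 S196
G1 X16.843 Y105.865 F4681
G1 X38.130 Y50.138
G0 X10.091 Y238.380
M3 S807
G1 X28.914 Y238.380 F815
G1 X28.914 Y121.110
G1 X10.091 Y121.110
G1 X10.091 Y238.380
M5
G0 X0.000 Y0.000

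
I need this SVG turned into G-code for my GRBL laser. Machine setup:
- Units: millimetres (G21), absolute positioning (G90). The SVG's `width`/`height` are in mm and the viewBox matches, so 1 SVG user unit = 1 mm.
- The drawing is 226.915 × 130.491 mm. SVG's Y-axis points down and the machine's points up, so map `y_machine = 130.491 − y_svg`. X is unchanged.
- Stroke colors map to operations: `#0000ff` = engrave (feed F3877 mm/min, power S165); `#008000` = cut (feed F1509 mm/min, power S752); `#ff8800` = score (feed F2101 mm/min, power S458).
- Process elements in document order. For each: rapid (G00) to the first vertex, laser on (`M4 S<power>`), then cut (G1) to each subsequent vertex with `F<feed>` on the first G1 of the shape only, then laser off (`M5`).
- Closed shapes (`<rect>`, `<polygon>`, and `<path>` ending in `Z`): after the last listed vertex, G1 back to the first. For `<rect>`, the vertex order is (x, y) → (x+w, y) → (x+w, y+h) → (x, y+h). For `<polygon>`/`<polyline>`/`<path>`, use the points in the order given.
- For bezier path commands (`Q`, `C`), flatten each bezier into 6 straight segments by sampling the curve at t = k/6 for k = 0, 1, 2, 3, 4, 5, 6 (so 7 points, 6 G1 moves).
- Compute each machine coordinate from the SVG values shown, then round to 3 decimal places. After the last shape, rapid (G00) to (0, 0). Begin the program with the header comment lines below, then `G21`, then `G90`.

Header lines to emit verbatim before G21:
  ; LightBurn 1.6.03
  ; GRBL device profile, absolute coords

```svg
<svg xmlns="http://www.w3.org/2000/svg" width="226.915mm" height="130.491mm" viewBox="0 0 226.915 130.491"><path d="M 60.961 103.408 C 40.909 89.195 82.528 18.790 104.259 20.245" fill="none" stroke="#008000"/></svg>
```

; LightBurn 1.6.03
; GRBL device profile, absolute coords
G21
G90
G00 X60.961 Y27.083
M4 S752
G1 X55.697 Y38.279 F1509
G1 X58.445 Y55.284
G1 X66.941 Y74.540
G1 X78.919 Y92.490
G1 X92.114 Y105.578
G1 X104.259 Y110.246
M5
G00 X0.000 Y0.000

1 u = 1 mm; y_m = 130.491 − y.

[1] `<path>` cubic bezier, #008000→cut S752 F1509: (60.961,27.083) → (55.697,38.279) → (58.445,55.284) → (66.941,74.540) → (78.919,92.490) → (92.114,105.578) → (104.259,110.246)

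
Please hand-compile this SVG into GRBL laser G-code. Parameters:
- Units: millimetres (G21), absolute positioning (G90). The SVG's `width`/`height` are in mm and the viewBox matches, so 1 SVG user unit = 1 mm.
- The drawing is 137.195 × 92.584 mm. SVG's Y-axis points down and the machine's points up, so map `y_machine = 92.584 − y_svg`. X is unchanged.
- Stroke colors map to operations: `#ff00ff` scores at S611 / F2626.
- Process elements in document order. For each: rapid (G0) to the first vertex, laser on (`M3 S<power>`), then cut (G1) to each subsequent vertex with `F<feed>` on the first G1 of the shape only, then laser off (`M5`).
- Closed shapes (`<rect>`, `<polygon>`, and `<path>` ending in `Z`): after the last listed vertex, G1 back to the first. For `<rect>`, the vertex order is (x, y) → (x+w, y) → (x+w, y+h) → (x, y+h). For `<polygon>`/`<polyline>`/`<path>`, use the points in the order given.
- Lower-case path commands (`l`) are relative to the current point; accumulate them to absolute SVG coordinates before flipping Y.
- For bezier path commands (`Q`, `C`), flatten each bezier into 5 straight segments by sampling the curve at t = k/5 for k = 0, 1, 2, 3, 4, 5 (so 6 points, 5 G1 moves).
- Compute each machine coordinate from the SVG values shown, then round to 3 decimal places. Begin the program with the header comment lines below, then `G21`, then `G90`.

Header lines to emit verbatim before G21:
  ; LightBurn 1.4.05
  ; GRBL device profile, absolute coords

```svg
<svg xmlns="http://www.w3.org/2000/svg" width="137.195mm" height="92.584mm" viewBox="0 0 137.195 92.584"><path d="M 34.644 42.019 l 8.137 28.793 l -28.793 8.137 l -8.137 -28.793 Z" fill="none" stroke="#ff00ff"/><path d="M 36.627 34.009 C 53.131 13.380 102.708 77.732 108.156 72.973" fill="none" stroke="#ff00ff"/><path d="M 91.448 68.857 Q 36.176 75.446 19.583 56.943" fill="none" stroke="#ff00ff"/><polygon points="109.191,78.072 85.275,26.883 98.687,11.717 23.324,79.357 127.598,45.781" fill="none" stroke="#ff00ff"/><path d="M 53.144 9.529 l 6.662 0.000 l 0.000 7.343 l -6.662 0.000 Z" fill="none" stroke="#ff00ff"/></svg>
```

viewBox `0 0 137.195 92.584` with mm width/height → 1 unit = 1 mm. Flip: y_m = 92.584 − y_svg.

**Shape 1** — `<path>` regular polygon, stroke `#ff00ff` → score (S611, F2626). Machine vertices: (34.644,50.565) → (42.781,21.772) → (13.988,13.635) → (5.851,42.428) → (34.644,50.565). Closed: final G1 returns to the first vertex.

**Shape 2** — `<path>` cubic bezier, stroke `#ff00ff` → score (S611, F2626). Control points (SVG): P0=(36.627,34.009), P1=(53.131,13.380), P2=(102.708,77.732), P3=(108.156,72.973); sampled at t=k/5. Machine vertices: (36.627,58.575) → (49.881,61.987) → (67.366,52.401) → (85.377,37.212) → (100.209,23.816) → (108.156,19.611). Open path.

**Shape 3** — `<path>` quadratic bezier, stroke `#ff00ff` → score (S611, F2626). Control points (SVG): P0=(91.448,68.857), P1=(36.176,75.446), P2=(19.583,56.943); sampled at t=k/5. Machine vertices: (91.448,23.727) → (70.886,22.095) → (53.419,22.471) → (39.046,24.853) → (27.767,29.243) → (19.583,35.641). Open path.

**Shape 4** — `<polygon>` closed polygon, stroke `#ff00ff` → score (S611, F2626). Machine vertices: (109.191,14.512) → (85.275,65.701) → (98.687,80.867) → (23.324,13.227) → (127.598,46.803) → (109.191,14.512). Closed: final G1 returns to the first vertex.

**Shape 5** — `<path>` rectangle, stroke `#ff00ff` → score (S611, F2626). Machine vertices: (53.144,83.055) → (59.806,83.055) → (59.806,75.712) → (53.144,75.712) → (53.144,83.055). Closed: final G1 returns to the first vertex.

; LightBurn 1.4.05
; GRBL device profile, absolute coords
G21
G90
G0 X34.644 Y50.565
M3 S611
G1 X42.781 Y21.772 F2626
G1 X13.988 Y13.635
G1 X5.851 Y42.428
G1 X34.644 Y50.565
M5
G0 X36.627 Y58.575
M3 S611
G1 X49.881 Y61.987 F2626
G1 X67.366 Y52.401
G1 X85.377 Y37.212
G1 X100.209 Y23.816
G1 X108.156 Y19.611
M5
G0 X91.448 Y23.727
M3 S611
G1 X70.886 Y22.095 F2626
G1 X53.419 Y22.471
G1 X39.046 Y24.853
G1 X27.767 Y29.243
G1 X19.583 Y35.641
M5
G0 X109.191 Y14.512
M3 S611
G1 X85.275 Y65.701 F2626
G1 X98.687 Y80.867
G1 X23.324 Y13.227
G1 X127.598 Y46.803
G1 X109.191 Y14.512
M5
G0 X53.144 Y83.055
M3 S611
G1 X59.806 Y83.055 F2626
G1 X59.806 Y75.712
G1 X53.144 Y75.712
G1 X53.144 Y83.055
M5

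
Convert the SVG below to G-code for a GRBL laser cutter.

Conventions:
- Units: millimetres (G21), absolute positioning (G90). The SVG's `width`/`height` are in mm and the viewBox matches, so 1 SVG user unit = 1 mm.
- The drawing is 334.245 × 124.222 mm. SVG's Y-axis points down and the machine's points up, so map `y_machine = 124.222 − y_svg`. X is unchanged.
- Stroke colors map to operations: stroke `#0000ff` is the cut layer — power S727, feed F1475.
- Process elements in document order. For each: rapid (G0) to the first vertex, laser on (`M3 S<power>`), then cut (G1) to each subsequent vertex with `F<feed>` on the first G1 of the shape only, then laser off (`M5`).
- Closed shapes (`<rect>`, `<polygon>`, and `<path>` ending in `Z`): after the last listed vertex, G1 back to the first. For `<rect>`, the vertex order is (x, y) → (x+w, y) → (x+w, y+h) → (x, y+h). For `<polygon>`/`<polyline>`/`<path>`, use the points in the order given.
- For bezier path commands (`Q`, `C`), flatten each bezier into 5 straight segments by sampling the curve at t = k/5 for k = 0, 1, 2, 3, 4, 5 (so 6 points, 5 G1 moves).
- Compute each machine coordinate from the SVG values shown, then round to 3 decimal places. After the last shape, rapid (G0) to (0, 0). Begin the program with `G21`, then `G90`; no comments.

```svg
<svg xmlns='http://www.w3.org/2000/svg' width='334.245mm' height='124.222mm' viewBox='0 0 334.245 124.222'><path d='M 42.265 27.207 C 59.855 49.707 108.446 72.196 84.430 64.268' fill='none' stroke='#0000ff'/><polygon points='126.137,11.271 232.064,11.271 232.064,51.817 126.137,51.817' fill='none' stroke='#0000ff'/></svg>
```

Since the viewBox matches the mm dimensions, user units are millimetres directly. The only transform is the Y-flip y_m = 124.222 − y_svg.

Shape 1 is a cubic bezier drawn with `<path>`. Its stroke #0000ff means cut at S727, F1475. After flipping Y the toolpath is (42.265,97.015) → (55.710,83.760) → (71.623,71.966) → (85.029,63.095) → (90.956,58.604) → (84.430,59.954).

Shape 2 is a rectangle drawn with `<polygon>`. Its stroke #0000ff means cut at S727, F1475. After flipping Y the toolpath is (126.137,112.951) → (232.064,112.951) → (232.064,72.405) → (126.137,72.405) → (126.137,112.951), returning to the start.

G21
G90
G0 X42.265 Y97.015
M3 S727
G1 X55.710 Y83.760 F1475
G1 X71.623 Y71.966
G1 X85.029 Y63.095
G1 X90.956 Y58.604
G1 X84.430 Y59.954
M5
G0 X126.137 Y112.951
M3 S727
G1 X232.064 Y112.951 F1475
G1 X232.064 Y72.405
G1 X126.137 Y72.405
G1 X126.137 Y112.951
M5
G0 X0.000 Y0.000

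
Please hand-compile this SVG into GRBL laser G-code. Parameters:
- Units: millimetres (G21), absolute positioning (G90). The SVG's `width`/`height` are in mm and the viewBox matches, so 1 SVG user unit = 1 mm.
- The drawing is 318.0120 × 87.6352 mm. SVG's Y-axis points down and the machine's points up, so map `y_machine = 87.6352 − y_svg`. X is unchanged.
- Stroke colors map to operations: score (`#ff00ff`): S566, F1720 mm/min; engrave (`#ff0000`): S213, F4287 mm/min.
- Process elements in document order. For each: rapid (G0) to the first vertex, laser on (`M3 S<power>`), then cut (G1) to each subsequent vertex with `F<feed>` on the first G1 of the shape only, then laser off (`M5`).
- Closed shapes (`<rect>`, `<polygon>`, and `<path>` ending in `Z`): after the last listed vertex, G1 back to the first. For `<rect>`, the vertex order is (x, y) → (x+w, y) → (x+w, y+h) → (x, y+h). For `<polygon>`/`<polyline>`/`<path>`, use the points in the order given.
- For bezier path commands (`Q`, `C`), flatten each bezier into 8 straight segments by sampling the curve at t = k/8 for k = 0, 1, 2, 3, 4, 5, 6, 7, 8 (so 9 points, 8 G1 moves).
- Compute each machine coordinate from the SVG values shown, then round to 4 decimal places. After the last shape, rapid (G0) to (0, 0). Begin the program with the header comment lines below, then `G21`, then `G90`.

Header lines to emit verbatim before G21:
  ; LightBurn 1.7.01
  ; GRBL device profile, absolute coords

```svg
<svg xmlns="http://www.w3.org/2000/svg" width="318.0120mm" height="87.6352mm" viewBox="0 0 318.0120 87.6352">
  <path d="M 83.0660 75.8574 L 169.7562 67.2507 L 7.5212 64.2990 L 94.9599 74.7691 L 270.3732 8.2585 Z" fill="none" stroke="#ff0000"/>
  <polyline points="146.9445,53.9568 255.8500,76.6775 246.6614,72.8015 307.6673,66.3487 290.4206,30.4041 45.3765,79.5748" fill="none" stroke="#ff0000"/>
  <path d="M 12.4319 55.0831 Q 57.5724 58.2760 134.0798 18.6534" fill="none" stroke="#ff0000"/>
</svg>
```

; LightBurn 1.7.01
; GRBL device profile, absolute coords
G21
G90
G0 X83.0660 Y11.7778
M3 S213
G1 X169.7562 Y20.3845 F4287
G1 X7.5212 Y23.3362
G1 X94.9599 Y12.8661
G1 X270.3732 Y79.3767
G1 X83.0660 Y11.7778
M5
G0 X146.9445 Y33.6784
M3 S213
G1 X255.8500 Y10.9577 F4287
G1 X246.6614 Y14.8337
G1 X307.6673 Y21.2865
G1 X290.4206 Y57.2311
G1 X45.3765 Y8.0604
M5
G0 X12.4319 Y32.5521
M3 S213
G1 X24.2071 Y32.4229 F4287
G1 X36.9626 Y33.6316
G1 X50.6982 Y36.1784
G1 X65.4141 Y40.0631
G1 X81.1102 Y45.2858
G1 X97.7865 Y51.8465
G1 X115.4431 Y59.7451
G1 X134.0798 Y68.9818
M5
G0 X0.0000 Y0.0000

Since the viewBox matches the mm dimensions, user units are millimetres directly. The only transform is the Y-flip y_m = 87.6352 − y_svg.

Shape 1 is a closed polygon drawn with `<path>`. Its stroke #ff0000 means engrave at S213, F4287. After flipping Y the toolpath is (83.0660,11.7778) → (169.7562,20.3845) → (7.5212,23.3362) → (94.9599,12.8661) → (270.3732,79.3767) → (83.0660,11.7778), returning to the start.

Shape 2 is a open polyline drawn with `<polyline>`. Its stroke #ff0000 means engrave at S213, F4287. After flipping Y the toolpath is (146.9445,33.6784) → (255.8500,10.9577) → (246.6614,14.8337) → (307.6673,21.2865) → (290.4206,57.2311) → (45.3765,8.0604).

Shape 3 is a quadratic bezier drawn with `<path>`. Its stroke #ff0000 means engrave at S213, F4287. After flipping Y the toolpath is (12.4319,32.5521) → (24.2071,32.4229) → (36.9626,33.6316) → (50.6982,36.1784) → (65.4141,40.0631) → (81.1102,45.2858) → (97.7865,51.8465) → (115.4431,59.7451) → (134.0798,68.9818).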